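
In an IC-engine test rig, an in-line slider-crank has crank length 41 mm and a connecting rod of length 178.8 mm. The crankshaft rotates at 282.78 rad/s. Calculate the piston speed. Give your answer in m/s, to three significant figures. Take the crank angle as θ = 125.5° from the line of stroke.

8.16

ω = 282.8 rad/s
For an in-line slider-crank, x = r cosθ + √(L² − r² sin²θ), so v = −rω sinθ·[1 + r cosθ/√(L² − r² sin²θ)].
With r = 0.041 m, L = 0.1788 m, θ = 125.5°: √(L² − r² sin²θ) = 0.17566 m.
v = −0.041·282.8·0.81412·[1 + 0.041·-0.58070/0.17566] = -8.1595 m/s.
|v| = 8.1595 m/s.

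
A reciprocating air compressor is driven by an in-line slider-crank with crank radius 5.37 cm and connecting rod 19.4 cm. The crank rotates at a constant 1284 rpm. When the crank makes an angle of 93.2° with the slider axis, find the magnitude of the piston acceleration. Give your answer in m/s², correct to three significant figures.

ω = 2π·1284/60 = 134.5 rad/s
x(θ) = r cosθ + √(L² − r² sin²θ); with ω constant, a = ω²·d²x/dθ².
d²x/dθ² = −r cosθ − r²(cos2θ)/√u − r⁴ sin²2θ/(4u^{3/2}),  u = L² − r² sin²θ = 0.0347613 m².
Substituting r = 0.0537 m, L = 0.194 m, θ = 93.2°: d²x/dθ² = +0.018364 m.
a = ω²·d²x/dθ² = (134.5)²·(+0.018364) = +332.01 m/s²;  |a| = 332.01 m/s².

332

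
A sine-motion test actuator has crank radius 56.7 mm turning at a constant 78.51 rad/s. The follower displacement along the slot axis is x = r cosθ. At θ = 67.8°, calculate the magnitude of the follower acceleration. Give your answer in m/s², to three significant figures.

ω = 78.51 rad/s
x = r cosθ ⇒ ẍ = −rω² cosθ (ω constant).
|a| = rω²|cosθ| = 0.0567·(78.51)²·|cos 67.8°| = 132.05 m/s².

132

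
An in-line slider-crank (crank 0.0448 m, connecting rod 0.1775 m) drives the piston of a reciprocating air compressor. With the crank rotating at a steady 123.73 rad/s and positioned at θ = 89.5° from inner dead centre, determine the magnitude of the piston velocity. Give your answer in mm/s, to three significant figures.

ω = 123.7 rad/s
For an in-line slider-crank, x = r cosθ + √(L² − r² sin²θ), so v = −rω sinθ·[1 + r cosθ/√(L² − r² sin²θ)].
With r = 0.0448 m, L = 0.1775 m, θ = 89.5°: √(L² − r² sin²θ) = 0.17175 m.
v = −0.0448·123.7·0.99996·[1 + 0.0448·0.00873/0.17175] = -5.5555 m/s.
|v| = 5.5555 m/s = 5555.5 mm/s.

5560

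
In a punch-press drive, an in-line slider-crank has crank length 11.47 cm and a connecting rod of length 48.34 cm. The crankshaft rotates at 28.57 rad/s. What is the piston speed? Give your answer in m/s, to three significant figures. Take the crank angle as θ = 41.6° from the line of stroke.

ω = 28.57 rad/s
For an in-line slider-crank, x = r cosθ + √(L² − r² sin²θ), so v = −rω sinθ·[1 + r cosθ/√(L² − r² sin²θ)].
With r = 0.1147 m, L = 0.4834 m, θ = 41.6°: √(L² − r² sin²θ) = 0.47736 m.
v = −0.1147·28.57·0.66393·[1 + 0.1147·0.74780/0.47736] = -2.5666 m/s.
|v| = 2.5666 m/s.

2.57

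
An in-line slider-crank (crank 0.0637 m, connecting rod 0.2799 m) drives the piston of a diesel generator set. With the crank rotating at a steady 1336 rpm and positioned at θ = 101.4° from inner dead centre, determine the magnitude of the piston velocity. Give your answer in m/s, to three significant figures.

ω = 2π·1336/60 = 139.9 rad/s
For an in-line slider-crank, x = r cosθ + √(L² − r² sin²θ), so v = −rω sinθ·[1 + r cosθ/√(L² − r² sin²θ)].
With r = 0.0637 m, L = 0.2799 m, θ = 101.4°: √(L² − r² sin²θ) = 0.27285 m.
v = −0.0637·139.9·0.98027·[1 + 0.0637·-0.19766/0.27285] = -8.333 m/s.
|v| = 8.333 m/s.

8.33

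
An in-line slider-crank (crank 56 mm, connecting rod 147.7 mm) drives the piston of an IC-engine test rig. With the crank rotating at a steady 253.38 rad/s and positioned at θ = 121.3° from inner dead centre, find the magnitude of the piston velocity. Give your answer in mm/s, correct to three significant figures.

ω = 253.4 rad/s
For an in-line slider-crank, x = r cosθ + √(L² − r² sin²θ), so v = −rω sinθ·[1 + r cosθ/√(L² − r² sin²θ)].
With r = 0.056 m, L = 0.1477 m, θ = 121.3°: √(L² − r² sin²θ) = 0.13973 m.
v = −0.056·253.4·0.85446·[1 + 0.056·-0.51952/0.13973] = -9.5999 m/s.
|v| = 9.5999 m/s = 9599.9 mm/s.

9600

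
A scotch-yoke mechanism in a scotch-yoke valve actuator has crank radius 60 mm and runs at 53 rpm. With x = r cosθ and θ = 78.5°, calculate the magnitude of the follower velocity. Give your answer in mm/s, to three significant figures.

326

ω = 5.55 rad/s (from 53 rpm).
x = r cosθ ⇒ ẋ = −rω sinθ.
|v| = rω|sinθ| = 0.06·5.55·|sin 78.5°| = 0.32632 m/s = 326.32 mm/s.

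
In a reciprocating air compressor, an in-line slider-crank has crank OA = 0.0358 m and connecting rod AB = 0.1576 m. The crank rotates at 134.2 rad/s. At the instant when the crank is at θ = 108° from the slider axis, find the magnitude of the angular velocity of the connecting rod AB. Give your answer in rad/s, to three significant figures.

9.65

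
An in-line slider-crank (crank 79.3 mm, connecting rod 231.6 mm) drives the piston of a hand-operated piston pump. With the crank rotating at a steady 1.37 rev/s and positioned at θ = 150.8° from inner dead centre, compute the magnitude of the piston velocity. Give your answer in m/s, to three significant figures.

0.232

ω = 2π·1.37 = 8.608 rad/s
For an in-line slider-crank, x = r cosθ + √(L² − r² sin²θ), so v = −rω sinθ·[1 + r cosθ/√(L² − r² sin²θ)].
With r = 0.0793 m, L = 0.2316 m, θ = 150.8°: √(L² − r² sin²θ) = 0.22835 m.
v = −0.0793·8.608·0.48786·[1 + 0.0793·-0.87292/0.22835] = -0.23206 m/s.
|v| = 0.23206 m/s.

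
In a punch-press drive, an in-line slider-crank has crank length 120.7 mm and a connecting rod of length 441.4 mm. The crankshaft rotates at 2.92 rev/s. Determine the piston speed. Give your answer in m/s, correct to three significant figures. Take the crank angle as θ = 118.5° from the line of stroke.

1.68

ω = 2π·2.92 = 18.35 rad/s
For an in-line slider-crank, x = r cosθ + √(L² − r² sin²θ), so v = −rω sinθ·[1 + r cosθ/√(L² − r² sin²θ)].
With r = 0.1207 m, L = 0.4414 m, θ = 118.5°: √(L² − r² sin²θ) = 0.42847 m.
v = −0.1207·18.35·0.87882·[1 + 0.1207·-0.47716/0.42847] = -1.6845 m/s.
|v| = 1.6845 m/s.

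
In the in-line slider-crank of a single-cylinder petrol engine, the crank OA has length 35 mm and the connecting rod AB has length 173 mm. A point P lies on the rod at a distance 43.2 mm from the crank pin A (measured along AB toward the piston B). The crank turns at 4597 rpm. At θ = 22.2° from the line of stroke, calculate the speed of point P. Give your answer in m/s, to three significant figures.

ω = 481.4 rad/s.  Crank-pin speed |V_A| = rω = 16.849 m/s, perpendicular to OA.
Rod angle: sinφ = −(r/L) sinθ ⇒ φ = -4.384°; ω_rod = −rω cosθ/√(L²−r²sin²θ) = -90.437 rad/s.
V_P = V_A + ω_rod × AP, with AP = 0.0432 m along the rod.
Components: V_Px = −rω sinθ − a·ω_rod·sinφ = -6.6648 m/s;  V_Py = rω cosθ + a·ω_rod·cosφ = +11.704 m/s.
|V_P| = √(V_Px² + V_Py²) = 13.469 m/s.

13.5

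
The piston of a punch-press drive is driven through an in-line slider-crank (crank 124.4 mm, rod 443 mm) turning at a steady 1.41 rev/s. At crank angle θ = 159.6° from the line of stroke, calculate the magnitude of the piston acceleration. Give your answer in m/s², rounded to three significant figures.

7.04

ω = 2π·1.41 = 8.859 rad/s
x(θ) = r cosθ + √(L² − r² sin²θ); with ω constant, a = ω²·d²x/dθ².
d²x/dθ² = −r cosθ − r²(cos2θ)/√u − r⁴ sin²2θ/(4u^{3/2}),  u = L² − r² sin²θ = 0.194369 m².
Substituting r = 0.1244 m, L = 0.443 m, θ = 159.6°: d²x/dθ² = +0.089728 m.
a = ω²·d²x/dθ² = (8.859)²·(+0.089728) = +7.0425 m/s²;  |a| = 7.0425 m/s².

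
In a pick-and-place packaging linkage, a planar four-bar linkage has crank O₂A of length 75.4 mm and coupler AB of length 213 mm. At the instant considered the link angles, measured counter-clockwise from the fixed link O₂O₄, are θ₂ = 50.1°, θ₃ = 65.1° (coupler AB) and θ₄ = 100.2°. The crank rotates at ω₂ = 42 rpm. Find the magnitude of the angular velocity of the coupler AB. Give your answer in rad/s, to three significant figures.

2.08

ω₂ = 4.398 rad/s (from 42 rpm).
Differentiating the loop-closure r₂e^{iθ₂}+r₃e^{iθ₃}=r₁+r₄e^{iθ₄} gives r₂ω₂e^{iθ₂}+r₃ω₃e^{iθ₃}=r₄ω₄e^{iθ₄}.
Eliminating the other unknown: ω₃ = r₂ω₂ sin(θ₄−θ₂) / [r₃ sin(θ₃−θ₄)].
Numerator sine = +0.76717; denominator sine = -0.57501.
Result = 0.0754·4.398·(+0.76717) / (0.213·(-0.57501)) = -2.0772 rad/s; magnitude 2.0772 rad/s.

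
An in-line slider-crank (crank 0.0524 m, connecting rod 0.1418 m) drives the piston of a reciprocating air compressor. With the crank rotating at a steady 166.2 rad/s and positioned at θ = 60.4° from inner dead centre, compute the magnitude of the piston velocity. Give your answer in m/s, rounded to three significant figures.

9.03

ω = 166.2 rad/s
For an in-line slider-crank, x = r cosθ + √(L² − r² sin²θ), so v = −rω sinθ·[1 + r cosθ/√(L² − r² sin²θ)].
With r = 0.0524 m, L = 0.1418 m, θ = 60.4°: √(L² − r² sin²θ) = 0.13428 m.
v = −0.0524·166.2·0.86949·[1 + 0.0524·0.49394/0.13428] = -9.0319 m/s.
|v| = 9.0319 m/s.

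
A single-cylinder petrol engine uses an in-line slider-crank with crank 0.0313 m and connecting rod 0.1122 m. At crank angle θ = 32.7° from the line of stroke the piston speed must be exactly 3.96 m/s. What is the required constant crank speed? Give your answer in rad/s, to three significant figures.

For an in-line slider-crank, |v_piston| = rω|sinθ|·[1 + r cosθ/√(L² − r² sin²θ)].
With r = 0.0313 m, L = 0.1122 m, θ = 32.7°: the bracketed kinematic factor |dx/dθ| = 0.020925 m.
ω = v/|dx/dθ| = 3.96/0.020925 = 189.25 rad/s.

189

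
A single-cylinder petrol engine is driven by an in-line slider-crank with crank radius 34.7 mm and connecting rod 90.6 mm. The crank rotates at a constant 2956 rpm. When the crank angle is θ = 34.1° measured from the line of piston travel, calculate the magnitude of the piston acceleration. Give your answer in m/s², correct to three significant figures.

3280

ω = 2π·2956/60 = 309.6 rad/s
x(θ) = r cosθ + √(L² − r² sin²θ); with ω constant, a = ω²·d²x/dθ².
d²x/dθ² = −r cosθ − r²(cos2θ)/√u − r⁴ sin²2θ/(4u^{3/2}),  u = L² − r² sin²θ = 0.0078299 m².
Substituting r = 0.0347 m, L = 0.0906 m, θ = 34.1°: d²x/dθ² = -0.034238 m.
a = ω²·d²x/dθ² = (309.6)²·(-0.034238) = -3280.8 m/s²;  |a| = 3280.8 m/s².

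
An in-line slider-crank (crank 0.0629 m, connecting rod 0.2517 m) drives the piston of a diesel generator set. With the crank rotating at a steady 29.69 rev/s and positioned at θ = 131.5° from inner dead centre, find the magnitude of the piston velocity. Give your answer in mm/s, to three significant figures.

7310

ω = 2π·29.7 = 186.5 rad/s
For an in-line slider-crank, x = r cosθ + √(L² − r² sin²θ), so v = −rω sinθ·[1 + r cosθ/√(L² − r² sin²θ)].
With r = 0.0629 m, L = 0.2517 m, θ = 131.5°: √(L² − r² sin²θ) = 0.24725 m.
v = −0.0629·186.5·0.74896·[1 + 0.0629·-0.66262/0.24725] = -7.3067 m/s.
|v| = 7.3067 m/s = 7306.7 mm/s.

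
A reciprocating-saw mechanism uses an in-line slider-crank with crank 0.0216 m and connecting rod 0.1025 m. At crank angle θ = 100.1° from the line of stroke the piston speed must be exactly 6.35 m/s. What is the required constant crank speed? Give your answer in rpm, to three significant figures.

2960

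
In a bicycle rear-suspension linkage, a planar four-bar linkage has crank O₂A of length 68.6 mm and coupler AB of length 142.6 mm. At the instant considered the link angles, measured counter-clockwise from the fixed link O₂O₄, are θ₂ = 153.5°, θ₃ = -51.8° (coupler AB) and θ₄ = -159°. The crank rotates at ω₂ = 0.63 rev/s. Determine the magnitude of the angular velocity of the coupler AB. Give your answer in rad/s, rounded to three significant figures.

1.47

ω₂ = 3.958 rad/s (from 0.63 rev/s).
Differentiating the loop-closure r₂e^{iθ₂}+r₃e^{iθ₃}=r₁+r₄e^{iθ₄} gives r₂ω₂e^{iθ₂}+r₃ω₃e^{iθ₃}=r₄ω₄e^{iθ₄}.
Eliminating the other unknown: ω₃ = r₂ω₂ sin(θ₄−θ₂) / [r₃ sin(θ₃−θ₄)].
Numerator sine = +0.73728; denominator sine = +0.95528.
Result = 0.0686·3.958·(+0.73728) / (0.1426·(+0.95528)) = +1.4697 rad/s; magnitude 1.4697 rad/s.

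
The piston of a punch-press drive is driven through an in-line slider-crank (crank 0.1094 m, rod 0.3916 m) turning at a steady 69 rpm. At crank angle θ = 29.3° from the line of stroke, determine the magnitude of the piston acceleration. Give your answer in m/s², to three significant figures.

5.84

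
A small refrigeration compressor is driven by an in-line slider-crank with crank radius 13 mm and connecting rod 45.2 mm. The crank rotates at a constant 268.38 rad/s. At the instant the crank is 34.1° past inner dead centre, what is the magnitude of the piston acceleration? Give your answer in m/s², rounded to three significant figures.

882

ω = 268.4 rad/s
x(θ) = r cosθ + √(L² − r² sin²θ); with ω constant, a = ω²·d²x/dθ².
d²x/dθ² = −r cosθ − r²(cos2θ)/√u − r⁴ sin²2θ/(4u^{3/2}),  u = L² − r² sin²θ = 0.00198992 m².
Substituting r = 0.013 m, L = 0.0452 m, θ = 34.1°: d²x/dθ² = -0.012241 m.
a = ω²·d²x/dθ² = (268.4)²·(-0.012241) = -881.7 m/s²;  |a| = 881.7 m/s².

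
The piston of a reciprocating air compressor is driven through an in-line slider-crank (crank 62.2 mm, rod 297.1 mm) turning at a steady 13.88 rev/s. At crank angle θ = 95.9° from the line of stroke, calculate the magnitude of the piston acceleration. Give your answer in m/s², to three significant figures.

148

ω = 2π·13.9 = 87.21 rad/s
x(θ) = r cosθ + √(L² − r² sin²θ); with ω constant, a = ω²·d²x/dθ².
d²x/dθ² = −r cosθ − r²(cos2θ)/√u − r⁴ sin²2θ/(4u^{3/2}),  u = L² − r² sin²θ = 0.0844404 m².
Substituting r = 0.0622 m, L = 0.2971 m, θ = 95.9°: d²x/dθ² = +0.01942 m.
a = ω²·d²x/dθ² = (87.21)²·(+0.01942) = +147.7 m/s²;  |a| = 147.7 m/s².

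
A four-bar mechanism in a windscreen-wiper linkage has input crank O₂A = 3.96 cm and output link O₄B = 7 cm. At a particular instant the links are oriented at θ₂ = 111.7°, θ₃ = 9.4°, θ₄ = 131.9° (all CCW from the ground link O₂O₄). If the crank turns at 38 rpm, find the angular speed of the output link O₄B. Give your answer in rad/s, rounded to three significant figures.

ω₂ = 3.979 rad/s (from 38 rpm).
Differentiating the loop-closure r₂e^{iθ₂}+r₃e^{iθ₃}=r₁+r₄e^{iθ₄} gives r₂ω₂e^{iθ₂}+r₃ω₃e^{iθ₃}=r₄ω₄e^{iθ₄}.
Eliminating the other unknown: ω₄ = r₂ω₂ sin(θ₂−θ₃) / [r₄ sin(θ₄−θ₃)].
Numerator sine = +0.97705; denominator sine = +0.84339.
Result = 0.0396·3.979·(+0.97705) / (0.07·(+0.84339)) = +2.6079 rad/s; magnitude 2.6079 rad/s.

2.61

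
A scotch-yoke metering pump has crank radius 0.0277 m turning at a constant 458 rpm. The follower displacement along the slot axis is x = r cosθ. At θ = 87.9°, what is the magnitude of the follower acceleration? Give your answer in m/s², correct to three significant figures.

2.33

ω = 47.96 rad/s (from 458 rpm).
x = r cosθ ⇒ ẍ = −rω² cosθ (ω constant).
|a| = rω²|cosθ| = 0.0277·(47.96)²·|cos 87.9°| = 2.3349 m/s².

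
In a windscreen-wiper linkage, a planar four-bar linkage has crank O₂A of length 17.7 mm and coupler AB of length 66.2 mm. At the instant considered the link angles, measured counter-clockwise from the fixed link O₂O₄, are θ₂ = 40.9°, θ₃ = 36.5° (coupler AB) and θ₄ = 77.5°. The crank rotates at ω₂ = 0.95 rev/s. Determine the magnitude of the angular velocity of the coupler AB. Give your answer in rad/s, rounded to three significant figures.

ω₂ = 5.969 rad/s (from 0.95 rev/s).
Differentiating the loop-closure r₂e^{iθ₂}+r₃e^{iθ₃}=r₁+r₄e^{iθ₄} gives r₂ω₂e^{iθ₂}+r₃ω₃e^{iθ₃}=r₄ω₄e^{iθ₄}.
Eliminating the other unknown: ω₃ = r₂ω₂ sin(θ₄−θ₂) / [r₃ sin(θ₃−θ₄)].
Numerator sine = +0.59622; denominator sine = -0.65606.
Result = 0.0177·5.969·(+0.59622) / (0.0662·(-0.65606)) = -1.4504 rad/s; magnitude 1.4504 rad/s.

1.45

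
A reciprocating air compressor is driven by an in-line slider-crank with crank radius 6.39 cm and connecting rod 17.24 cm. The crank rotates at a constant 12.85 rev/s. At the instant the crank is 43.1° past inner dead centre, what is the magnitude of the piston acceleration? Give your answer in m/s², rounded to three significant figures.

ω = 2π·12.8 = 80.74 rad/s
x(θ) = r cosθ + √(L² − r² sin²θ); with ω constant, a = ω²·d²x/dθ².
d²x/dθ² = −r cosθ − r²(cos2θ)/√u − r⁴ sin²2θ/(4u^{3/2}),  u = L² − r² sin²θ = 0.0278155 m².
Substituting r = 0.0639 m, L = 0.1724 m, θ = 43.1°: d²x/dθ² = -0.049174 m.
a = ω²·d²x/dθ² = (80.74)²·(-0.049174) = -320.56 m/s²;  |a| = 320.56 m/s².

321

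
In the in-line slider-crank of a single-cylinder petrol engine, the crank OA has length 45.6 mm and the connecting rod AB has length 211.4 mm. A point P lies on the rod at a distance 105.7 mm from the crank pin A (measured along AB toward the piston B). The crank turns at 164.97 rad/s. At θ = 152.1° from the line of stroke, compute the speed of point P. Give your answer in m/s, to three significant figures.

4.60

ω = 165 rad/s.  Crank-pin speed |V_A| = rω = 7.5226 m/s, perpendicular to OA.
Rod angle: sinφ = −(r/L) sinθ ⇒ φ = -5.793°; ω_rod = −rω cosθ/√(L²−r²sin²θ) = +31.61 rad/s.
V_P = V_A + ω_rod × AP, with AP = 0.1057 m along the rod.
Components: V_Px = −rω sinθ − a·ω_rod·sinφ = -3.1828 m/s;  V_Py = rω cosθ + a·ω_rod·cosφ = -3.3241 m/s.
|V_P| = √(V_Px² + V_Py²) = 4.6022 m/s.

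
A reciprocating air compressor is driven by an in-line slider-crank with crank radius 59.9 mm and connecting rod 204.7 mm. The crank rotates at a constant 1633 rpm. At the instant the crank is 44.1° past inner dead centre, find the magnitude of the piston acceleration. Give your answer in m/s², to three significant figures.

1290

ω = 2π·1633/60 = 171 rad/s
x(θ) = r cosθ + √(L² − r² sin²θ); with ω constant, a = ω²·d²x/dθ².
d²x/dθ² = −r cosθ − r²(cos2θ)/√u − r⁴ sin²2θ/(4u^{3/2}),  u = L² − r² sin²θ = 0.0401644 m².
Substituting r = 0.0599 m, L = 0.2047 m, θ = 44.1°: d²x/dθ² = -0.043978 m.
a = ω²·d²x/dθ² = (171)²·(-0.043978) = -1286.1 m/s²;  |a| = 1286.1 m/s².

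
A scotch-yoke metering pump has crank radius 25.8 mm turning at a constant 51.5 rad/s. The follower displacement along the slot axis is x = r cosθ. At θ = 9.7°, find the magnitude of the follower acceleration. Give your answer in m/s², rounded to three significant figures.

67.4

ω = 51.5 rad/s
x = r cosθ ⇒ ẍ = −rω² cosθ (ω constant).
|a| = rω²|cosθ| = 0.0258·(51.5)²·|cos 9.7°| = 67.45 m/s².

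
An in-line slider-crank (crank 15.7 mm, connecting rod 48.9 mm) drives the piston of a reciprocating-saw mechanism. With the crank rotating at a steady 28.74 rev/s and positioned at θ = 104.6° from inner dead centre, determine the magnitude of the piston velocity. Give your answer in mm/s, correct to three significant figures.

2510

ω = 2π·28.7 = 180.6 rad/s
For an in-line slider-crank, x = r cosθ + √(L² − r² sin²θ), so v = −rω sinθ·[1 + r cosθ/√(L² − r² sin²θ)].
With r = 0.0157 m, L = 0.0489 m, θ = 104.6°: √(L² − r² sin²θ) = 0.04648 m.
v = −0.0157·180.6·0.96771·[1 + 0.0157·-0.25207/0.04648] = -2.5099 m/s.
|v| = 2.5099 m/s = 2509.9 mm/s.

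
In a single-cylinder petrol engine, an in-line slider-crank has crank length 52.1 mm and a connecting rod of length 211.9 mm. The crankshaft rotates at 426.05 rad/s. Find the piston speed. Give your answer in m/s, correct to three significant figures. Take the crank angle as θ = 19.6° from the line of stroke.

ω = 426.1 rad/s
For an in-line slider-crank, x = r cosθ + √(L² − r² sin²θ), so v = −rω sinθ·[1 + r cosθ/√(L² − r² sin²θ)].
With r = 0.0521 m, L = 0.2119 m, θ = 19.6°: √(L² − r² sin²θ) = 0.21118 m.
v = −0.0521·426.1·0.33545·[1 + 0.0521·0.94206/0.21118] = -9.1767 m/s.
|v| = 9.1767 m/s.

9.18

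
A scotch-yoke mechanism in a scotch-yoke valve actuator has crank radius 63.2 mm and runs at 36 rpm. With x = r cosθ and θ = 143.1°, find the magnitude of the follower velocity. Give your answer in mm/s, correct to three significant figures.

ω = 3.77 rad/s (from 36 rpm).
x = r cosθ ⇒ ẋ = −rω sinθ.
|v| = rω|sinθ| = 0.0632·3.77·|sin 143.1°| = 0.14306 m/s = 143.06 mm/s.

143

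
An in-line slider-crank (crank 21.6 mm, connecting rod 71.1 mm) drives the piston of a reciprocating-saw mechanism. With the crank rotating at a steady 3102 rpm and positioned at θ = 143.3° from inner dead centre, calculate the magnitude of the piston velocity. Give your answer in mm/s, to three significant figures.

3150

ω = 2π·3102/60 = 324.8 rad/s
For an in-line slider-crank, x = r cosθ + √(L² − r² sin²θ), so v = −rω sinθ·[1 + r cosθ/√(L² − r² sin²θ)].
With r = 0.0216 m, L = 0.0711 m, θ = 143.3°: √(L² − r² sin²θ) = 0.069918 m.
v = −0.0216·324.8·0.59763·[1 + 0.0216·-0.80178/0.069918] = -3.1546 m/s.
|v| = 3.1546 m/s = 3154.6 mm/s.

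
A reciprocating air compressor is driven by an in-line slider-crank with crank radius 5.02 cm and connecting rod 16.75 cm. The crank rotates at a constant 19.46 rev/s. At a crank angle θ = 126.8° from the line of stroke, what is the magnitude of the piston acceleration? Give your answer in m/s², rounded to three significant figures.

510

ω = 2π·19.5 = 122.3 rad/s
x(θ) = r cosθ + √(L² − r² sin²θ); with ω constant, a = ω²·d²x/dθ².
d²x/dθ² = −r cosθ − r²(cos2θ)/√u − r⁴ sin²2θ/(4u^{3/2}),  u = L² − r² sin²θ = 0.0264405 m².
Substituting r = 0.0502 m, L = 0.1675 m, θ = 126.8°: d²x/dθ² = +0.034107 m.
a = ω²·d²x/dθ² = (122.3)²·(+0.034107) = +509.9 m/s²;  |a| = 509.9 m/s².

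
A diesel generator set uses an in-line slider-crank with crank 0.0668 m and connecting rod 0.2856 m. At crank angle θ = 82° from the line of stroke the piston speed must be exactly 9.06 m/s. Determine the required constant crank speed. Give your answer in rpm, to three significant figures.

1270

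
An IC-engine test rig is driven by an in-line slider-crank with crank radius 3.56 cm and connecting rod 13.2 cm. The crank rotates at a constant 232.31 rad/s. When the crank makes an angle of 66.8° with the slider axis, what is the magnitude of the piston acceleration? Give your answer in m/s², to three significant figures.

393

ω = 232.3 rad/s
x(θ) = r cosθ + √(L² − r² sin²θ); with ω constant, a = ω²·d²x/dθ².
d²x/dθ² = −r cosθ − r²(cos2θ)/√u − r⁴ sin²2θ/(4u^{3/2}),  u = L² − r² sin²θ = 0.0163533 m².
Substituting r = 0.0356 m, L = 0.132 m, θ = 66.8°: d²x/dθ² = -0.0072905 m.
a = ω²·d²x/dθ² = (232.3)²·(-0.0072905) = -393.45 m/s²;  |a| = 393.45 m/s².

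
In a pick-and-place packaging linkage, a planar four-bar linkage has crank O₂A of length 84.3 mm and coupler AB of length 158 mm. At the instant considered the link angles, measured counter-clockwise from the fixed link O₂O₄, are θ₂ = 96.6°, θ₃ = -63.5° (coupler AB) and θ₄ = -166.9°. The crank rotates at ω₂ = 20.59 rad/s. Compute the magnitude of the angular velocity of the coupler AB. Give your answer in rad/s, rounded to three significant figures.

ω₂ = 20.59 rad/s
Differentiating the loop-closure r₂e^{iθ₂}+r₃e^{iθ₃}=r₁+r₄e^{iθ₄} gives r₂ω₂e^{iθ₂}+r₃ω₃e^{iθ₃}=r₄ω₄e^{iθ₄}.
Eliminating the other unknown: ω₃ = r₂ω₂ sin(θ₄−θ₂) / [r₃ sin(θ₃−θ₄)].
Numerator sine = +0.99357; denominator sine = +0.97278.
Result = 0.0843·20.59·(+0.99357) / (0.158·(+0.97278)) = +11.221 rad/s; magnitude 11.221 rad/s.

11.2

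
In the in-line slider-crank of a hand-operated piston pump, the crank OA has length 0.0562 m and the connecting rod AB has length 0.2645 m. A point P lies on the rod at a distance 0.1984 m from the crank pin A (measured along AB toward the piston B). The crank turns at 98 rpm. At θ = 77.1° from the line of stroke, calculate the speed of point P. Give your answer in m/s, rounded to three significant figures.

ω = 10.26 rad/s.  Crank-pin speed |V_A| = rω = 0.57675 m/s, perpendicular to OA.
Rod angle: sinφ = −(r/L) sinθ ⇒ φ = -11.953°; ω_rod = −rω cosθ/√(L²−r²sin²θ) = -0.4976 rad/s.
V_P = V_A + ω_rod × AP, with AP = 0.1984 m along the rod.
Components: V_Px = −rω sinθ − a·ω_rod·sinφ = -0.58264 m/s;  V_Py = rω cosθ + a·ω_rod·cosφ = +0.032178 m/s.
|V_P| = √(V_Px² + V_Py²) = 0.58353 m/s.

0.584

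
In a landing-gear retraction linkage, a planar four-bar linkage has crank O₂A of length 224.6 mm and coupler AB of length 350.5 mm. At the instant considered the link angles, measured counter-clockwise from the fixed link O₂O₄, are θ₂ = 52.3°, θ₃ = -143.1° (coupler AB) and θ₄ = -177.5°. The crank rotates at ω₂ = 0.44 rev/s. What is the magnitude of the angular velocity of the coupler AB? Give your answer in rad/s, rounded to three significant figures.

2.40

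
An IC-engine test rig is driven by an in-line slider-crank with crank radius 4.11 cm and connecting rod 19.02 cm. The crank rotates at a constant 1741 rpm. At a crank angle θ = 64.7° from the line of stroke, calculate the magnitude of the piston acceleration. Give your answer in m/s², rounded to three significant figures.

395

ω = 2π·1741/60 = 182.3 rad/s
x(θ) = r cosθ + √(L² − r² sin²θ); with ω constant, a = ω²·d²x/dθ².
d²x/dθ² = −r cosθ − r²(cos2θ)/√u − r⁴ sin²2θ/(4u^{3/2}),  u = L² − r² sin²θ = 0.0347953 m².
Substituting r = 0.0411 m, L = 0.1902 m, θ = 64.7°: d²x/dθ² = -0.011882 m.
a = ω²·d²x/dθ² = (182.3)²·(-0.011882) = -394.96 m/s²;  |a| = 394.96 m/s².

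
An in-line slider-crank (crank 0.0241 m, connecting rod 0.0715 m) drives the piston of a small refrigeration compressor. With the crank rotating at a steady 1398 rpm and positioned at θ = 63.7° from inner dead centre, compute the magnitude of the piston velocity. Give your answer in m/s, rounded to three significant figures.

3.66

ω = 2π·1398/60 = 146.4 rad/s
For an in-line slider-crank, x = r cosθ + √(L² − r² sin²θ), so v = −rω sinθ·[1 + r cosθ/√(L² − r² sin²θ)].
With r = 0.0241 m, L = 0.0715 m, θ = 63.7°: √(L² − r² sin²θ) = 0.068158 m.
v = −0.0241·146.4·0.89649·[1 + 0.0241·0.44307/0.068158] = -3.6585 m/s.
|v| = 3.6585 m/s.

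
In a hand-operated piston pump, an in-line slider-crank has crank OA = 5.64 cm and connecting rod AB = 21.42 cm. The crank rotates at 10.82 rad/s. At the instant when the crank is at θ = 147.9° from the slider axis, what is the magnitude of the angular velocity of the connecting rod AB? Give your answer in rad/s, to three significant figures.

2.44

ω = 10.82 rad/s
The rod makes angle φ with the slider axis where L sinφ = r sinθ; differentiating, L cosφ·φ̇ = r ω cosθ.
L cosφ = √(L² − r² sin²θ) = 0.21209 m.
|ω_rod| = r ω |cosθ| / √(L² − r² sin²θ) = 0.0564·10.82·0.84712/0.21209 = 2.4374 rad/s.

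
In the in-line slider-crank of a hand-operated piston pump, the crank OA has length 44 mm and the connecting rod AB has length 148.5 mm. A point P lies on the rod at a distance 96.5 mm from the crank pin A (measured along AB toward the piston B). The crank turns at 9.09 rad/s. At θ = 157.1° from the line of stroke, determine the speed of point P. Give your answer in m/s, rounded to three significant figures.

ω = 9.09 rad/s.  Crank-pin speed |V_A| = rω = 0.39996 m/s, perpendicular to OA.
Rod angle: sinφ = −(r/L) sinθ ⇒ φ = -6.621°; ω_rod = −rω cosθ/√(L²−r²sin²θ) = +2.4977 rad/s.
V_P = V_A + ω_rod × AP, with AP = 0.0965 m along the rod.
Components: V_Px = −rω sinθ − a·ω_rod·sinφ = -0.12784 m/s;  V_Py = rω cosθ + a·ω_rod·cosφ = -0.12902 m/s.
|V_P| = √(V_Px² + V_Py²) = 0.18163 m/s.

0.182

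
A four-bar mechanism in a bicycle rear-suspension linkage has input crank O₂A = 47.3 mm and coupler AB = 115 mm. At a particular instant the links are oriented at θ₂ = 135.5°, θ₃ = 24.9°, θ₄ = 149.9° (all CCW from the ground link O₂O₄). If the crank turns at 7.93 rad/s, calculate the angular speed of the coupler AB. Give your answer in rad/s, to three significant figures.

ω₂ = 7.93 rad/s
Differentiating the loop-closure r₂e^{iθ₂}+r₃e^{iθ₃}=r₁+r₄e^{iθ₄} gives r₂ω₂e^{iθ₂}+r₃ω₃e^{iθ₃}=r₄ω₄e^{iθ₄}.
Eliminating the other unknown: ω₃ = r₂ω₂ sin(θ₄−θ₂) / [r₃ sin(θ₃−θ₄)].
Numerator sine = +0.24869; denominator sine = -0.81915.
Result = 0.0473·7.93·(+0.24869) / (0.115·(-0.81915)) = -0.99022 rad/s; magnitude 0.99022 rad/s.

0.990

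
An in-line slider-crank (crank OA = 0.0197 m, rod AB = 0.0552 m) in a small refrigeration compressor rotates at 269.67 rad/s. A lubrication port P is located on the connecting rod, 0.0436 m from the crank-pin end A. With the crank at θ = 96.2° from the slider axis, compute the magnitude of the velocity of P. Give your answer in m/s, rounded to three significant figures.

ω = 269.7 rad/s.  Crank-pin speed |V_A| = rω = 5.3125 m/s, perpendicular to OA.
Rod angle: sinφ = −(r/L) sinθ ⇒ φ = -20.781°; ω_rod = −rω cosθ/√(L²−r²sin²θ) = +11.117 rad/s.
V_P = V_A + ω_rod × AP, with AP = 0.0436 m along the rod.
Components: V_Px = −rω sinθ − a·ω_rod·sinφ = -5.1095 m/s;  V_Py = rω cosθ + a·ω_rod·cosφ = -0.12057 m/s.
|V_P| = √(V_Px² + V_Py²) = 5.1109 m/s.

5.11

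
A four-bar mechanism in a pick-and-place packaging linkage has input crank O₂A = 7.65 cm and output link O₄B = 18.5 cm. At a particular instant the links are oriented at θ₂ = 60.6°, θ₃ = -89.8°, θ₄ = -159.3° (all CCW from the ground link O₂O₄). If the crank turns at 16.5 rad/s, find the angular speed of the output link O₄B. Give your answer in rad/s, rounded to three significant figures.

ω₂ = 16.5 rad/s
Differentiating the loop-closure r₂e^{iθ₂}+r₃e^{iθ₃}=r₁+r₄e^{iθ₄} gives r₂ω₂e^{iθ₂}+r₃ω₃e^{iθ₃}=r₄ω₄e^{iθ₄}.
Eliminating the other unknown: ω₄ = r₂ω₂ sin(θ₂−θ₃) / [r₄ sin(θ₄−θ₃)].
Numerator sine = +0.49394; denominator sine = -0.93667.
Result = 0.0765·16.5·(+0.49394) / (0.185·(-0.93667)) = -3.598 rad/s; magnitude 3.598 rad/s.

3.60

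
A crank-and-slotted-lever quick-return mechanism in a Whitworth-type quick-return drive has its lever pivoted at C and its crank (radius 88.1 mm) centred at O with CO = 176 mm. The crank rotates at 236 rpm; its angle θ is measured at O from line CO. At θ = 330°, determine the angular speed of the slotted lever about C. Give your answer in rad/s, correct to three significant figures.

7.98

ω = 24.71 rad/s (from 236 rpm).
Crank pin A relative to C: A = (d + r cosθ, r sinθ); lever angle φ = atan2(r sinθ, d + r cosθ).
Differentiating tanφ: φ̇ = rω(d cosθ + r)/(d² + r² + 2dr cosθ).
d² + r² + 2dr cosθ = |CA|² = 0.0655941 m²;  d cosθ + r = +0.24052 m.
|ω_lever| = |0.0881·24.71·+0.24052| / 0.0655941 = 7.9837 rad/s.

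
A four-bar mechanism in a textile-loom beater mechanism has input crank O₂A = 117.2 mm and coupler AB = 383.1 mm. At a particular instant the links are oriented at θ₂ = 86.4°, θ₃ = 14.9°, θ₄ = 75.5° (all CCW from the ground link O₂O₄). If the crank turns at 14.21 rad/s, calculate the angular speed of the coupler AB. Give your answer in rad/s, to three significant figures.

ω₂ = 14.21 rad/s
Differentiating the loop-closure r₂e^{iθ₂}+r₃e^{iθ₃}=r₁+r₄e^{iθ₄} gives r₂ω₂e^{iθ₂}+r₃ω₃e^{iθ₃}=r₄ω₄e^{iθ₄}.
Eliminating the other unknown: ω₃ = r₂ω₂ sin(θ₄−θ₂) / [r₃ sin(θ₃−θ₄)].
Numerator sine = -0.18910; denominator sine = -0.87121.
Result = 0.1172·14.21·(-0.18910) / (0.3831·(-0.87121)) = +0.94355 rad/s; magnitude 0.94355 rad/s.

0.944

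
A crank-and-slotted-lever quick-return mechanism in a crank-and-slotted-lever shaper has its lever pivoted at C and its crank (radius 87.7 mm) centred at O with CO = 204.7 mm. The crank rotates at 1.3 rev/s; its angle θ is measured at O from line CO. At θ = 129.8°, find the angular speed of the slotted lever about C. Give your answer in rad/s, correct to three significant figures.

ω = 8.168 rad/s (from 1.3 rev/s).
Crank pin A relative to C: A = (d + r cosθ, r sinθ); lever angle φ = atan2(r sinθ, d + r cosθ).
Differentiating tanφ: φ̇ = rω(d cosθ + r)/(d² + r² + 2dr cosθ).
d² + r² + 2dr cosθ = |CA|² = 0.0266106 m²;  d cosθ + r = -0.04333 m.
|ω_lever| = |0.0877·8.168·-0.04333| / 0.0266106 = 1.1664 rad/s.

1.17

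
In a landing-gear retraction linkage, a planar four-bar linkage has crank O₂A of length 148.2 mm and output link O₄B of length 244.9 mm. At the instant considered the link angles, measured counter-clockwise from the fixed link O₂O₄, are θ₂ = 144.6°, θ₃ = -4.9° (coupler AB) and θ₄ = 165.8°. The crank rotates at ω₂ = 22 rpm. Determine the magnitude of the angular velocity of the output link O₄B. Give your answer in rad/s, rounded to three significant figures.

4.38

ω₂ = 2.304 rad/s (from 22 rpm).
Differentiating the loop-closure r₂e^{iθ₂}+r₃e^{iθ₃}=r₁+r₄e^{iθ₄} gives r₂ω₂e^{iθ₂}+r₃ω₃e^{iθ₃}=r₄ω₄e^{iθ₄}.
Eliminating the other unknown: ω₄ = r₂ω₂ sin(θ₂−θ₃) / [r₄ sin(θ₄−θ₃)].
Numerator sine = +0.50754; denominator sine = +0.16160.
Result = 0.1482·2.304·(+0.50754) / (0.2449·(+0.16160)) = +4.3785 rad/s; magnitude 4.3785 rad/s.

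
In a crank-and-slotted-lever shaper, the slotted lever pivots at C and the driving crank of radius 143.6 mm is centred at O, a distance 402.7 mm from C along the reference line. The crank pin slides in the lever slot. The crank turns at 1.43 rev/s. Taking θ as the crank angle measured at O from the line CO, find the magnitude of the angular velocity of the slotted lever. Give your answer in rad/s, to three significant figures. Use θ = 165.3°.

ω = 8.985 rad/s (from 1.43 rev/s).
Crank pin A relative to C: A = (d + r cosθ, r sinθ); lever angle φ = atan2(r sinθ, d + r cosθ).
Differentiating tanφ: φ̇ = rω(d cosθ + r)/(d² + r² + 2dr cosθ).
d² + r² + 2dr cosθ = |CA|² = 0.0709185 m²;  d cosθ + r = -0.24592 m.
|ω_lever| = |0.1436·8.985·-0.24592| / 0.0709185 = 4.4741 rad/s.

4.47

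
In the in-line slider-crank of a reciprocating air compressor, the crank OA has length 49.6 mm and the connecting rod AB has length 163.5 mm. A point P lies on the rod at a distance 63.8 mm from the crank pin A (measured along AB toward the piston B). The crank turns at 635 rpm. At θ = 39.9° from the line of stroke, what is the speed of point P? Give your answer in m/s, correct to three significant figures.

ω = 66.5 rad/s.  Crank-pin speed |V_A| = rω = 3.2983 m/s, perpendicular to OA.
Rod angle: sinφ = −(r/L) sinθ ⇒ φ = -11.221°; ω_rod = −rω cosθ/√(L²−r²sin²θ) = -15.777 rad/s.
V_P = V_A + ω_rod × AP, with AP = 0.0638 m along the rod.
Components: V_Px = −rω sinθ − a·ω_rod·sinφ = -2.3115 m/s;  V_Py = rω cosθ + a·ω_rod·cosφ = +1.5429 m/s.
|V_P| = √(V_Px² + V_Py²) = 2.7792 m/s.

2.78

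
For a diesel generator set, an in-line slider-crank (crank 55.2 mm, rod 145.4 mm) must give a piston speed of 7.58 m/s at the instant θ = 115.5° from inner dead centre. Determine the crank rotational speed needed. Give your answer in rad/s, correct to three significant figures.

184

For an in-line slider-crank, |v_piston| = rω|sinθ|·[1 + r cosθ/√(L² − r² sin²θ)].
With r = 0.0552 m, L = 0.1454 m, θ = 115.5°: the bracketed kinematic factor |dx/dθ| = 0.041155 m.
ω = v/|dx/dθ| = 7.58/0.041155 = 184.18 rad/s.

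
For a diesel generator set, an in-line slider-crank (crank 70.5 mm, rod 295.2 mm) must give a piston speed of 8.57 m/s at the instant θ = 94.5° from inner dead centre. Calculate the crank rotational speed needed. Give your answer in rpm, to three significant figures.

1190

For an in-line slider-crank, |v_piston| = rω|sinθ|·[1 + r cosθ/√(L² − r² sin²θ)].
With r = 0.0705 m, L = 0.2952 m, θ = 94.5°: the bracketed kinematic factor |dx/dθ| = 0.068927 m.
ω = v/|dx/dθ| = 8.57/0.068927 = 124.33 rad/s.
N = 60ω/(2π) = 1187.3 rpm.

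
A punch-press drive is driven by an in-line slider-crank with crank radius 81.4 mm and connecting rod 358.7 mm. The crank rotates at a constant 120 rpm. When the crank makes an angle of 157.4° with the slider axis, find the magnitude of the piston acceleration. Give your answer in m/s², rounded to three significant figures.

ω = 2π·120/60 = 12.57 rad/s
x(θ) = r cosθ + √(L² − r² sin²θ); with ω constant, a = ω²·d²x/dθ².
d²x/dθ² = −r cosθ − r²(cos2θ)/√u − r⁴ sin²2θ/(4u^{3/2}),  u = L² − r² sin²θ = 0.127687 m².
Substituting r = 0.0814 m, L = 0.3587 m, θ = 157.4°: d²x/dθ² = +0.061962 m.
a = ω²·d²x/dθ² = (12.57)²·(+0.061962) = +9.7847 m/s²;  |a| = 9.7847 m/s².

9.78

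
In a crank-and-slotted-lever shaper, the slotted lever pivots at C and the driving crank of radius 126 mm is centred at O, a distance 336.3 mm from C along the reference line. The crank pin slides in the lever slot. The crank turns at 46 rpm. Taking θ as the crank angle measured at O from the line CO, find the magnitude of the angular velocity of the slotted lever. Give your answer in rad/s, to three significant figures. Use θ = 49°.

ω = 4.817 rad/s (from 46 rpm).
Crank pin A relative to C: A = (d + r cosθ, r sinθ); lever angle φ = atan2(r sinθ, d + r cosθ).
Differentiating tanφ: φ̇ = rω(d cosθ + r)/(d² + r² + 2dr cosθ).
d² + r² + 2dr cosθ = |CA|² = 0.184573 m²;  d cosθ + r = +0.34663 m.
|ω_lever| = |0.126·4.817·+0.34663| / 0.184573 = 1.1399 rad/s.

1.14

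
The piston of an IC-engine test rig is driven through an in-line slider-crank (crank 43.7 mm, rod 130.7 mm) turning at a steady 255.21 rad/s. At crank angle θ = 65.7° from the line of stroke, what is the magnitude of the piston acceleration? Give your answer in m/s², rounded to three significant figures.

528

ω = 255.2 rad/s
x(θ) = r cosθ + √(L² − r² sin²θ); with ω constant, a = ω²·d²x/dθ².
d²x/dθ² = −r cosθ − r²(cos2θ)/√u − r⁴ sin²2θ/(4u^{3/2}),  u = L² − r² sin²θ = 0.0154962 m².
Substituting r = 0.0437 m, L = 0.1307 m, θ = 65.7°: d²x/dθ² = -0.008104 m.
a = ω²·d²x/dθ² = (255.2)²·(-0.008104) = -527.83 m/s²;  |a| = 527.83 m/s².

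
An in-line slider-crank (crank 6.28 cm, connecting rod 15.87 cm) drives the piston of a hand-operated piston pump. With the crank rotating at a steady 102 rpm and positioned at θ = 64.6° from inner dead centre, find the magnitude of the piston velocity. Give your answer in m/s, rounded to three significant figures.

0.716

ω = 2π·102/60 = 10.68 rad/s
For an in-line slider-crank, x = r cosθ + √(L² − r² sin²θ), so v = −rω sinθ·[1 + r cosθ/√(L² − r² sin²θ)].
With r = 0.0628 m, L = 0.1587 m, θ = 64.6°: √(L² − r² sin²θ) = 0.14821 m.
v = −0.0628·10.68·0.90334·[1 + 0.0628·0.42894/0.14821] = -0.71608 m/s.
|v| = 0.71608 m/s.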